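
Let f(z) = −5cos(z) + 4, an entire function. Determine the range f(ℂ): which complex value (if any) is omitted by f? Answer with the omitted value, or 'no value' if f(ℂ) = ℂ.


Little Picard bounds the complement of f(ℂ) to at most one point.
cos is entire and surjective onto ℂ: for every w ∈ ℂ, cos(ζ) = w has a solution ζ ∈ ℂ (e.g., via the complex inverse arccos). With ζ = z this gives z = ζ/(1). Then -5·cos(z) takes every value in -5·ℂ = ℂ, and adding 4 is a bijection of ℂ. So f is surjective and omits no value. (Note: only on the real line is cos bounded by [−1, 1].)

Omitted value: no value.


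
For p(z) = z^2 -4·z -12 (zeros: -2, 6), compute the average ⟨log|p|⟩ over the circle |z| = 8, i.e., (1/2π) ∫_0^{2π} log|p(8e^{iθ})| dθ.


Zeros: -2, 6; r = 8.
Inside |z| < r: -2, 6. Outside (|z| ≥ r): ∅.
p(0) = -12, so log|p(0)| = log(12) = 2.4849.
Apply Jensen: I(r) = log|p(0)| + Σ_k log(r/|z_k|), summed over zeros inside |z| < r.
  log(r/|z_k|) for z_k = -2: log(8/2) = 1.3863
  log(r/|z_k|) for z_k = 6: log(8/6) = 0.2877
Sum over inside zeros: 1.6740.
I(r) = log|p(0)| + (inside sum) = 2.4849 + 1.6740 = 4.1589.
Closed form (all zeros inside, monic): I(r) = n·log(r) = 2·log(8) = 4.1589. ✓

I(r) ≈ 4.1589.


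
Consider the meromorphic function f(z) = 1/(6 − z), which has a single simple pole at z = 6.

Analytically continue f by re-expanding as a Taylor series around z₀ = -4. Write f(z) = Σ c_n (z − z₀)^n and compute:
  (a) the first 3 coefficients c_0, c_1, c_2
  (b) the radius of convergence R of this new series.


Let w = z − z₀, so z = z₀ + w.
Then 6 − z = 6 − (z₀ + w) = (6 − z₀) − w = 10 − w.
f(z) = 1/(10 − w) = (1/(10)) · 1/(1 − w/(10)) = Σ_{n≥0} w^n / (10)^(n+1).
So c_n = 1/(10)^(n+1):
  c_0 = 1/(10)^1 = 1/10.
  c_1 = 1/(10)^2 = 1/100.
  c_2 = 1/(10)^3 = 1/1000.
The series is valid for |w/d| < 1, i.e. |z − z₀| < |d|.
Radius of convergence: R = |6 − z₀| = |10| = 10 (distance from z₀ to the singularity z = 6).

c_0 = 1/10, c_1 = 1/100, c_2 = 1/1000; R = 10.


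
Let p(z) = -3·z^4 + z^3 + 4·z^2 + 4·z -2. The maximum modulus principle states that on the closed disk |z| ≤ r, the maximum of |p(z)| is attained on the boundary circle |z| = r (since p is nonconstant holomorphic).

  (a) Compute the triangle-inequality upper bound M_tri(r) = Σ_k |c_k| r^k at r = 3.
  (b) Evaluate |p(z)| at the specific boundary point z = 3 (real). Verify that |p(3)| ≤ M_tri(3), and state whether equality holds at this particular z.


Coefficients: c_0 = -2, c_1 = 4, c_2 = 4, c_3 = 1, c_4 = -3. Radius r = 3.
Part (a). Triangle bound: M_tri(r) = Σ_k |c_k| r^k
  = |-2|·3^0 + |4|·3^1 + |4|·3^2 + |1|·3^3 + |-3|·3^4
  = 2 + 12 + 36 + 27 + 243 = 320.
This bounds M(r) := max_{|z|=r} |p(z)| from above; equality holds iff all terms c_k z^k can be made to align in phase at a single z on |z|=r.
Part (b). At z = 3 (real, on the circle |z| = r):
  p(3) = (-2)·3^0 + (4)·3^1 + (4)·3^2 + (1)·3^3 + (-3)·3^4 = -170.
  |p(3)| = 170.
Check: |p(3)| = 170 ≤ 320 = M_tri(3). ✓ Equality does not hold at z = 3 (the coefficients have mixed signs, so the terms do not all align in phase there).

M_tri(3) = 320; |p(3)| = 170; equality at z=3: no.


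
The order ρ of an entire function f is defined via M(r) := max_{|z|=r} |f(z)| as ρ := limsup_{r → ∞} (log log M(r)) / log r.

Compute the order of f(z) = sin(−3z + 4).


sin(w) is a linear combination of e^{iw} and e^{−iw} (or e^w, e^{−w} in the hyperbolic case), so |sin(w)| ≤ e^{|w|}. With w = −3z + 4, |w| ≤ 3|z| + 4 = 3r + 4 on |z| = r, giving M(r) ≤ e^{3r + 4}, so ρ ≤ 1. On a suitable ray (z = it for sin/cos; z = t for sinh/cosh, t real → ∞), |sin(−3z + 4)| grows like e^{3|t|}/2, so ρ ≥ 1. Hence ρ = 1.
Therefore ρ = 1.

Order ρ = 1.


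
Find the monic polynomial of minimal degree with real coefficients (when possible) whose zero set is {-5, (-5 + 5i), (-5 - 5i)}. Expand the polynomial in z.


The polynomial is p(z) = ∏_{α ∈ S} (z − α), where S = {-5, (-5 + 5i), (-5 - 5i)}.
Expanding the product yields: p(z) = z^3 + 15·z^2 + 100·z + 250.
Note conjugate pairs combine to real quadratics: (z − (-5+5i))(z − (-5−5i)) = z² + 10z + 50.
The resulting polynomial has degree 3 and real coefficients as required.

p(z) = z^3 + 15·z^2 + 100·z + 250.


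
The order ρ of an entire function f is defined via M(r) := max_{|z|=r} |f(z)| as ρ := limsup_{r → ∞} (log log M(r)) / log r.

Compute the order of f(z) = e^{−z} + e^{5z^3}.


Each summand is entire of order 1 and 3 respectively (as in the single-exponential case). The order of a sum is at most the max of the orders, so ρ ≤ 3. For the lower bound: on |z|=r choose arg z so that 5z^3 is real positive; then |e^{5z^3}| = e^{5r^3} while |e^{-1z}| ≤ e^{1r^1} = o(e^{5r^3}). So |f| ≥ e^{5r^3}(1 − o(1)) and ρ ≥ 3. Hence ρ = max(1, 3) = 3.
Therefore ρ = 3.

Order ρ = 3.


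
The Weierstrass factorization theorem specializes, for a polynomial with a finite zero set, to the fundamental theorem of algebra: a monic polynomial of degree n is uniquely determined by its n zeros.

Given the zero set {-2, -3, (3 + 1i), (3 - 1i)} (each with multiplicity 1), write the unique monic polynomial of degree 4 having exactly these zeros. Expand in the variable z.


The polynomial is p(z) = ∏_{α ∈ S} (z − α), where S = {-2, -3, (3 + 1i), (3 - 1i)}.
Expanding the product yields: p(z) = z^4 -z^3 -14·z^2 + 14·z + 60.
Note conjugate pairs combine to real quadratics: (z − (3+1i))(z − (3−1i)) = z² − 6z + 10.
The resulting polynomial has degree 4 and real coefficients as required.

p(z) = z^4 -z^3 -14·z^2 + 14·z + 60.


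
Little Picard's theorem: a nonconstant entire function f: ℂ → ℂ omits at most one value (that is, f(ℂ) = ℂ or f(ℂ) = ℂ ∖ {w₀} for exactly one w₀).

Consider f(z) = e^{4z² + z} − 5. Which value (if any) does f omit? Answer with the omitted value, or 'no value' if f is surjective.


Little Picard bounds the complement of f(ℂ) to at most one point.
The exponent g(z) = 4z² + z is a nonconstant polynomial, hence surjective onto ℂ. So e^{g(z)} takes every value in {e^w : w ∈ ℂ} = ℂ ∖ {0}. Adding -5 shifts the range to ℂ ∖ {-5}. f omits exactly -5.

Omitted value: -5.


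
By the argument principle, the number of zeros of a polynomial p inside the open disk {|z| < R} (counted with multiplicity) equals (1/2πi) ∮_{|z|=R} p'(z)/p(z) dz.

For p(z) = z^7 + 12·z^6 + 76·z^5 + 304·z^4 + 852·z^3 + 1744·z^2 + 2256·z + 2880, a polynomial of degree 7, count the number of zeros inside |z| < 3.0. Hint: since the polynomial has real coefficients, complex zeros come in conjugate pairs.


The zeros of p are: (0 + 2i), (0 - 2i), -4, (-3 + 3i), (-3 - 3i), (-1 + 3i), (-1 - 3i).
Their magnitudes are: 2, 2, 4, 4.243, 4.243, 3.162, 3.162.
Zeros with |z| < R = 3.0: (0 + 2i), (0 - 2i).
Count = 2.
By the argument principle, (1/2πi) ∮_{|z|=R} p'(z)/p(z) dz equals exactly this count.

Number of zeros inside |z| < 3.0: 2.


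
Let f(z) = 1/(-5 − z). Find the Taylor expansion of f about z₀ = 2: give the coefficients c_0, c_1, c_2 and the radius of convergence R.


Let w = z − z₀, so z = z₀ + w.
Then -5 − z = -5 − (z₀ + w) = (-5 − z₀) − w = -7 − w.
f(z) = 1/(-7 − w) = (1/(-7)) · 1/(1 − w/(-7)) = Σ_{n≥0} w^n / (-7)^(n+1).
So c_n = 1/(-7)^(n+1):
  c_0 = 1/(-7)^1 = -1/7.
  c_1 = 1/(-7)^2 = 1/49.
  c_2 = 1/(-7)^3 = -1/343.
The series is valid for |w/d| < 1, i.e. |z − z₀| < |d|.
Radius of convergence: R = |-5 − z₀| = |-7| = 7 (distance from z₀ to the singularity z = -5).

c_0 = -1/7, c_1 = 1/49, c_2 = -1/343; R = 7.


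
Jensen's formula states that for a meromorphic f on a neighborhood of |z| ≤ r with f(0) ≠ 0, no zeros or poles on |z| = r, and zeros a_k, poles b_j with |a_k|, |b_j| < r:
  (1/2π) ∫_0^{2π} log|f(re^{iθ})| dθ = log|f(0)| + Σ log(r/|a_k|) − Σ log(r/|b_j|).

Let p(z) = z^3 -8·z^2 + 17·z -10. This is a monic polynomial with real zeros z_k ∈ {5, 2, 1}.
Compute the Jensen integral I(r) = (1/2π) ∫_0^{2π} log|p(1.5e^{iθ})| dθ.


Zeros: 1, 2, 5; r = 1.5.
Inside |z| < r: 1. Outside (|z| ≥ r): 2, 5.
p(0) = -10, so log|p(0)| = log(10) = 2.3026.
Apply Jensen: I(r) = log|p(0)| + Σ_k log(r/|z_k|), summed over zeros inside |z| < r.
  log(r/|z_k|) for z_k = 1: log(1.5/1) = 0.4055
  Outside zeros (2, 5) contribute nothing to the Jensen sum.
Sum over inside zeros: 0.4055.
I(r) = log|p(0)| + (inside sum) = 2.3026 + 0.4055 = 2.7081.
Note: since some zeros are outside |z| ≤ r, the simplified n·log(r) form does NOT apply — only the inside zeros contribute.

I(r) ≈ 2.7081.


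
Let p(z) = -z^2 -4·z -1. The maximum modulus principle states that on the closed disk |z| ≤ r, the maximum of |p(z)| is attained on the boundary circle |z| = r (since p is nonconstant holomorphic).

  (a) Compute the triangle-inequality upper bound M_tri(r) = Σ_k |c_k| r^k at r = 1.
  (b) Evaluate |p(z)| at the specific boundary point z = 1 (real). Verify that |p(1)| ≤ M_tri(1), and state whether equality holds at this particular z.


Coefficients: c_0 = -1, c_1 = -4, c_2 = -1. Radius r = 1.
Part (a). Triangle bound: M_tri(r) = Σ_k |c_k| r^k
  = |-1|·1^0 + |-4|·1^1 + |-1|·1^2
  = 1 + 4 + 1 = 6.
This bounds M(r) := max_{|z|=r} |p(z)| from above; equality holds iff all terms c_k z^k can be made to align in phase at a single z on |z|=r.
Part (b). At z = 1 (real, on the circle |z| = r):
  p(1) = (-1)·1^0 + (-4)·1^1 + (-1)·1^2 = -6.
  |p(1)| = 6.
Since all nonzero coefficients share the same sign, |p(1)| = 6 = M_tri(1); the triangle bound is attained at z = 1, so in fact M(r) = 6.

M_tri(1) = 6; |p(1)| = 6; equality at z=1: yes.


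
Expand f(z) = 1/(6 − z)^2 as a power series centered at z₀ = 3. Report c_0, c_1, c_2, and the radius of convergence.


Let w = z − z₀, so z = z₀ + w.
Then 6 − z = 6 − (z₀ + w) = (6 − z₀) − w = 3 − w.
f(z) = 1/(3 − w)^2 = (1/(3)^2) · (1 − w/(3))^{−2}.
By the binomial series (1−u)^{−2} = Σ_{n≥0} C(n+1, 1) u^n for |u|<1, with u = w/(3):
  c_n = C(n+1, 1) / (3)^(n+2).
  c_0 = 1/(3)^2 = 1/9.
  c_1 = 2/(3)^3 = 2/27.
  c_2 = 3/(3)^4 = 1/27.
The series is valid for |w/d| < 1, i.e. |z − z₀| < |d|.
Radius of convergence: R = |6 − z₀| = |3| = 3 (distance from z₀ to the singularity z = 6).

c_0 = 1/9, c_1 = 2/27, c_2 = 1/27; R = 3.


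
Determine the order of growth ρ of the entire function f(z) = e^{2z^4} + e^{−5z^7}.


Each summand is entire of order 4 and 7 respectively (as in the single-exponential case). The order of a sum is at most the max of the orders, so ρ ≤ 7. For the lower bound: on |z|=r choose arg z so that -5z^7 is real positive; then |e^{-5z^7}| = e^{5r^7} while |e^{2z^4}| ≤ e^{2r^4} = o(e^{5r^7}). So |f| ≥ e^{5r^7}(1 − o(1)) and ρ ≥ 7. Hence ρ = max(4, 7) = 7.
Therefore ρ = 7.

Order ρ = 7.


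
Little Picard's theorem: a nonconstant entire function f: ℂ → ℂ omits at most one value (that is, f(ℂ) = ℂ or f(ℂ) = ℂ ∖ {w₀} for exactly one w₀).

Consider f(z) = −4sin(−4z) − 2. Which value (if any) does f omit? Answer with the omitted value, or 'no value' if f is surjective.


Little Picard bounds the complement of f(ℂ) to at most one point.
sin is entire and surjective onto ℂ: for every w ∈ ℂ, sin(ζ) = w has a solution ζ ∈ ℂ (e.g., via the complex inverse arcsin). With ζ = −4z this gives z = ζ/(-4). Then -4·sin(−4z) takes every value in -4·ℂ = ℂ, and adding -2 is a bijection of ℂ. So f is surjective and omits no value. (Note: only on the real line is sin bounded by [−1, 1].)

Omitted value: no value.


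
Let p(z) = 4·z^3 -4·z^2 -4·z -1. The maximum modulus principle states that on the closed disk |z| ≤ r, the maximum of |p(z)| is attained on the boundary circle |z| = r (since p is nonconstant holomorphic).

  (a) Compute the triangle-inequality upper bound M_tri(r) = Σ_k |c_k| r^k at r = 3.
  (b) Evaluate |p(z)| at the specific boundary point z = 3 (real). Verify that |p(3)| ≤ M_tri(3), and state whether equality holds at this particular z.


Coefficients: c_0 = -1, c_1 = -4, c_2 = -4, c_3 = 4. Radius r = 3.
Part (a). Triangle bound: M_tri(r) = Σ_k |c_k| r^k
  = |-1|·3^0 + |-4|·3^1 + |-4|·3^2 + |4|·3^3
  = 1 + 12 + 36 + 108 = 157.
This bounds M(r) := max_{|z|=r} |p(z)| from above; equality holds iff all terms c_k z^k can be made to align in phase at a single z on |z|=r.
Part (b). At z = 3 (real, on the circle |z| = r):
  p(3) = (-1)·3^0 + (-4)·3^1 + (-4)·3^2 + (4)·3^3 = 59.
  |p(3)| = 59.
Check: |p(3)| = 59 ≤ 157 = M_tri(3). ✓ Equality does not hold at z = 3 (the coefficients have mixed signs, so the terms do not all align in phase there).

M_tri(3) = 157; |p(3)| = 59; equality at z=3: no.


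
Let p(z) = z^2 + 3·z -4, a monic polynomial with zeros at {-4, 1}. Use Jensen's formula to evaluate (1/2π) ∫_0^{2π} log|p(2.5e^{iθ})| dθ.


Zeros: -4, 1; r = 2.5.
Inside |z| < r: 1. Outside (|z| ≥ r): -4.
p(0) = -4, so log|p(0)| = log(4) = 1.3863.
Apply Jensen: I(r) = log|p(0)| + Σ_k log(r/|z_k|), summed over zeros inside |z| < r.
  log(r/|z_k|) for z_k = 1: log(2.5/1) = 0.9163
  Outside zeros (-4) contribute nothing to the Jensen sum.
Sum over inside zeros: 0.9163.
I(r) = log|p(0)| + (inside sum) = 1.3863 + 0.9163 = 2.3026.
Note: since some zeros are outside |z| ≤ r, the simplified n·log(r) form does NOT apply — only the inside zeros contribute.

I(r) ≈ 2.3026.


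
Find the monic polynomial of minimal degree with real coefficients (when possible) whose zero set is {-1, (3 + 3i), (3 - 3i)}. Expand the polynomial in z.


The polynomial is p(z) = ∏_{α ∈ S} (z − α), where S = {-1, (3 + 3i), (3 - 3i)}.
Expanding the product yields: p(z) = z^3 -5·z^2 + 12·z + 18.
Note conjugate pairs combine to real quadratics: (z − (3+3i))(z − (3−3i)) = z² − 6z + 18.
The resulting polynomial has degree 3 and real coefficients as required.

p(z) = z^3 -5·z^2 + 12·z + 18.


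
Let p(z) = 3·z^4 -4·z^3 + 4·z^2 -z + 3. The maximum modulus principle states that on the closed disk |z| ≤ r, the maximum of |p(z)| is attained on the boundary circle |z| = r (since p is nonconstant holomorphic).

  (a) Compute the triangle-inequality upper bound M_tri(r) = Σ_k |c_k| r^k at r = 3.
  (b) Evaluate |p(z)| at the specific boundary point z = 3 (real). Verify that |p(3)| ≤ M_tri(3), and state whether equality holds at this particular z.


Coefficients: c_0 = 3, c_1 = -1, c_2 = 4, c_3 = -4, c_4 = 3. Radius r = 3.
Part (a). Triangle bound: M_tri(r) = Σ_k |c_k| r^k
  = |3|·3^0 + |-1|·3^1 + |4|·3^2 + |-4|·3^3 + |3|·3^4
  = 3 + 3 + 36 + 108 + 243 = 393.
This bounds M(r) := max_{|z|=r} |p(z)| from above; equality holds iff all terms c_k z^k can be made to align in phase at a single z on |z|=r.
Part (b). At z = 3 (real, on the circle |z| = r):
  p(3) = (3)·3^0 + (-1)·3^1 + (4)·3^2 + (-4)·3^3 + (3)·3^4 = 171.
  |p(3)| = 171.
Check: |p(3)| = 171 ≤ 393 = M_tri(3). ✓ Equality does not hold at z = 3 (the coefficients have mixed signs, so the terms do not all align in phase there).

M_tri(3) = 393; |p(3)| = 171; equality at z=3: no.


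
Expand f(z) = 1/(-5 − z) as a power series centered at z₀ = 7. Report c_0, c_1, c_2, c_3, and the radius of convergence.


Let w = z − z₀, so z = z₀ + w.
Then -5 − z = -5 − (z₀ + w) = (-5 − z₀) − w = -12 − w.
f(z) = 1/(-12 − w) = (1/(-12)) · 1/(1 − w/(-12)) = Σ_{n≥0} w^n / (-12)^(n+1).
So c_n = 1/(-12)^(n+1):
  c_0 = 1/(-12)^1 = -1/12.
  c_1 = 1/(-12)^2 = 1/144.
  c_2 = 1/(-12)^3 = -1/1728.
  c_3 = 1/(-12)^4 = 1/20736.
The series is valid for |w/d| < 1, i.e. |z − z₀| < |d|.
Radius of convergence: R = |-5 − z₀| = |-12| = 12 (distance from z₀ to the singularity z = -5).

c_0 = -1/12, c_1 = 1/144, c_2 = -1/1728, c_3 = 1/20736; R = 12.


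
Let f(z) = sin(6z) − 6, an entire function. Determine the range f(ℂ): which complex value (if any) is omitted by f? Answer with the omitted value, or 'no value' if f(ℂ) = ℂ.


Little Picard bounds the complement of f(ℂ) to at most one point.
sin is entire and surjective onto ℂ: for every w ∈ ℂ, sin(ζ) = w has a solution ζ ∈ ℂ (e.g., via the complex inverse arcsin). With ζ = 6z this gives z = ζ/(6). Then 1·sin(6z) takes every value in 1·ℂ = ℂ, and adding -6 is a bijection of ℂ. So f is surjective and omits no value. (Note: only on the real line is sin bounded by [−1, 1].)

Omitted value: no value.


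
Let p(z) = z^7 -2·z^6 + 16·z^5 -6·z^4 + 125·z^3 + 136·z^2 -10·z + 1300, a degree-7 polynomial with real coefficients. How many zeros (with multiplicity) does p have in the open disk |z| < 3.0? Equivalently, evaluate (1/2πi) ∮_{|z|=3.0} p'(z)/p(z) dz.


The zeros of p are: (1 + 2i), (1 - 2i), (2 + 3i), (2 - 3i), -2, (-1 + 3i), (-1 - 3i).
Their magnitudes are: 2.236, 2.236, 3.606, 3.606, 2, 3.162, 3.162.
Zeros with |z| < R = 3.0: (1 + 2i), (1 - 2i), -2.
Count = 3.
By the argument principle, (1/2πi) ∮_{|z|=R} p'(z)/p(z) dz equals exactly this count.

Number of zeros inside |z| < 3.0: 3.


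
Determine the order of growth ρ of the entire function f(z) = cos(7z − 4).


cos(w) is a linear combination of e^{iw} and e^{−iw} (or e^w, e^{−w} in the hyperbolic case), so |cos(w)| ≤ e^{|w|}. With w = 7z − 4, |w| ≤ 7|z| + 4 = 7r + 4 on |z| = r, giving M(r) ≤ e^{7r + 4}, so ρ ≤ 1. On a suitable ray (z = it for sin/cos; z = t for sinh/cosh, t real → ∞), |cos(7z − 4)| grows like e^{7|t|}/2, so ρ ≥ 1. Hence ρ = 1.
Therefore ρ = 1.

Order ρ = 1.


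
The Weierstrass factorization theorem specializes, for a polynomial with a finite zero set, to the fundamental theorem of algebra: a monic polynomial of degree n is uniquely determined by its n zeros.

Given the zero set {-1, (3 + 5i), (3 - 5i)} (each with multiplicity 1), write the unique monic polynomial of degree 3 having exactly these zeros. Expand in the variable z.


The polynomial is p(z) = ∏_{α ∈ S} (z − α), where S = {-1, (3 + 5i), (3 - 5i)}.
Expanding the product yields: p(z) = z^3 -5·z^2 + 28·z + 34.
Note conjugate pairs combine to real quadratics: (z − (3+5i))(z − (3−5i)) = z² − 6z + 34.
The resulting polynomial has degree 3 and real coefficients as required.

p(z) = z^3 -5·z^2 + 28·z + 34.


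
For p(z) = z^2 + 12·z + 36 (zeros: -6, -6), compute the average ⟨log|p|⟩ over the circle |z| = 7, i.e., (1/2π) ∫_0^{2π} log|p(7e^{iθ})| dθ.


Zeros: -6, -6; r = 7.
Inside |z| < r: -6, -6. Outside (|z| ≥ r): ∅.
p(0) = 36, so log|p(0)| = log(36) = 3.5835.
Apply Jensen: I(r) = log|p(0)| + Σ_k log(r/|z_k|), summed over zeros inside |z| < r.
  log(r/|z_k|) for z_k = -6: log(7/6) = 0.1542
  log(r/|z_k|) for z_k = -6: log(7/6) = 0.1542
Sum over inside zeros: 0.3083.
I(r) = log|p(0)| + (inside sum) = 3.5835 + 0.3083 = 3.8918.
Closed form (all zeros inside, monic): I(r) = n·log(r) = 2·log(7) = 3.8918. ✓

I(r) ≈ 3.8918.


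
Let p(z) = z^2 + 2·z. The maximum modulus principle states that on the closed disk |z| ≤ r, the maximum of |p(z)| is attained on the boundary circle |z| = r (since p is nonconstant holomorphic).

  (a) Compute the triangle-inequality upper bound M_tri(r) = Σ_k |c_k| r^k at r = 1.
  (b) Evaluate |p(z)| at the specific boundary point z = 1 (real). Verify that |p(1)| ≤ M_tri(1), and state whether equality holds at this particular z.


Coefficients: c_0 = 0, c_1 = 2, c_2 = 1. Radius r = 1.
Part (a). Triangle bound: M_tri(r) = Σ_k |c_k| r^k
  = |0|·1^0 + |2|·1^1 + |1|·1^2
  = 0 + 2 + 1 = 3.
This bounds M(r) := max_{|z|=r} |p(z)| from above; equality holds iff all terms c_k z^k can be made to align in phase at a single z on |z|=r.
Part (b). At z = 1 (real, on the circle |z| = r):
  p(1) = (0)·1^0 + (2)·1^1 + (1)·1^2 = 3.
  |p(1)| = 3.
Since all nonzero coefficients share the same sign, |p(1)| = 3 = M_tri(1); the triangle bound is attained at z = 1, so in fact M(r) = 3.

M_tri(1) = 3; |p(1)| = 3; equality at z=1: yes.


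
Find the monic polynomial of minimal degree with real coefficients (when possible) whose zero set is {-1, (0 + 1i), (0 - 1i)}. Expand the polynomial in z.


The polynomial is p(z) = ∏_{α ∈ S} (z − α), where S = {-1, (0 + 1i), (0 - 1i)}.
Expanding the product yields: p(z) = z^3 + z^2 + z + 1.
Note conjugate pairs combine to real quadratics: (z − (0+1i))(z − (0−1i)) = z² + 1.
The resulting polynomial has degree 3 and real coefficients as required.

p(z) = z^3 + z^2 + z + 1.


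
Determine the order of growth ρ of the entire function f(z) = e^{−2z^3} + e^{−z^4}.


Each summand is entire of order 3 and 4 respectively (as in the single-exponential case). The order of a sum is at most the max of the orders, so ρ ≤ 4. For the lower bound: on |z|=r choose arg z so that -1z^4 is real positive; then |e^{-1z^4}| = e^{1r^4} while |e^{-2z^3}| ≤ e^{2r^3} = o(e^{1r^4}). So |f| ≥ e^{1r^4}(1 − o(1)) and ρ ≥ 4. Hence ρ = max(3, 4) = 4.
Therefore ρ = 4.

Order ρ = 4.


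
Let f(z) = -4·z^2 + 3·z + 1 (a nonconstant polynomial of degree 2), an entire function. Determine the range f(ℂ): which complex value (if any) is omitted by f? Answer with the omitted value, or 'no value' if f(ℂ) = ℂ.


Little Picard bounds the complement of f(ℂ) to at most one point.
For every w ∈ ℂ, the equation p(z) − w = 0 is a nonconstant polynomial in z and hence has at least one root by the fundamental theorem of algebra. So p is surjective onto ℂ, omitting no value.

Omitted value: no value.


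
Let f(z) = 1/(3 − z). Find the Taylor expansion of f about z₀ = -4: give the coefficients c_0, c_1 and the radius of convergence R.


Let w = z − z₀, so z = z₀ + w.
Then 3 − z = 3 − (z₀ + w) = (3 − z₀) − w = 7 − w.
f(z) = 1/(7 − w) = (1/(7)) · 1/(1 − w/(7)) = Σ_{n≥0} w^n / (7)^(n+1).
So c_n = 1/(7)^(n+1):
  c_0 = 1/(7)^1 = 1/7.
  c_1 = 1/(7)^2 = 1/49.
The series is valid for |w/d| < 1, i.e. |z − z₀| < |d|.
Radius of convergence: R = |3 − z₀| = |7| = 7 (distance from z₀ to the singularity z = 3).

c_0 = 1/7, c_1 = 1/49; R = 7.


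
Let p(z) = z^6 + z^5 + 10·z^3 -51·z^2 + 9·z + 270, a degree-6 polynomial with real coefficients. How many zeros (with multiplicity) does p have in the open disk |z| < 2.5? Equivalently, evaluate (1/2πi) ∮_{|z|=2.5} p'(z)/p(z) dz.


The zeros of p are: -3, (2 + 1i), (2 - 1i), (0 + 3i), (0 - 3i), -2.
Their magnitudes are: 3, 2.236, 2.236, 3, 3, 2.
Zeros with |z| < R = 2.5: (2 + 1i), (2 - 1i), -2.
Count = 3.
By the argument principle, (1/2πi) ∮_{|z|=R} p'(z)/p(z) dz equals exactly this count.

Number of zeros inside |z| < 2.5: 3.


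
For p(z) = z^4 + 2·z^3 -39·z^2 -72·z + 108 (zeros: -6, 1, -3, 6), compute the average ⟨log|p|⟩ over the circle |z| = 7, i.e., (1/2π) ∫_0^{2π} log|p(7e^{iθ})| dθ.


Zeros: -6, -3, 1, 6; r = 7.
Inside |z| < r: -6, -3, 1, 6. Outside (|z| ≥ r): ∅.
p(0) = 108, so log|p(0)| = log(108) = 4.6821.
Apply Jensen: I(r) = log|p(0)| + Σ_k log(r/|z_k|), summed over zeros inside |z| < r.
  log(r/|z_k|) for z_k = -6: log(7/6) = 0.1542
  log(r/|z_k|) for z_k = 1: log(7/1) = 1.9459
  log(r/|z_k|) for z_k = -3: log(7/3) = 0.8473
  log(r/|z_k|) for z_k = 6: log(7/6) = 0.1542
Sum over inside zeros: 3.1015.
I(r) = log|p(0)| + (inside sum) = 4.6821 + 3.1015 = 7.7836.
Closed form (all zeros inside, monic): I(r) = n·log(r) = 4·log(7) = 7.7836. ✓

I(r) ≈ 7.7836.


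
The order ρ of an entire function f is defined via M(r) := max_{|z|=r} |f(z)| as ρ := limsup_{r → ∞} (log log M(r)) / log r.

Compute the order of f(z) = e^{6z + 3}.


|e^{6z + 3}| = e^{Re(6·z) + 3} ≤ e^{6|z|^1 + 3} = e^{6r^1 + 3} on |z| = r, so ρ ≤ 1. Choosing z on |z|=r so that 6·z is real positive (always possible by picking arg z appropriately) gives |f(z)| = e^{6r^1 + 3}, matching the bound. The additive constant 3 does not affect log log M(r) ~ 1·log r. Hence ρ = 1.
Therefore ρ = 1.

Order ρ = 1.


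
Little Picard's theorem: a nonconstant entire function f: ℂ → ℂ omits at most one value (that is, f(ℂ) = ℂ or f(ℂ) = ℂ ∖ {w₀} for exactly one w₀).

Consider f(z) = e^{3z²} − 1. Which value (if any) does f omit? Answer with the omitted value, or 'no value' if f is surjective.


Little Picard bounds the complement of f(ℂ) to at most one point.
The exponent g(z) = 3z² is a nonconstant polynomial, hence surjective onto ℂ. So e^{g(z)} takes every value in {e^w : w ∈ ℂ} = ℂ ∖ {0}. Adding -1 shifts the range to ℂ ∖ {-1}. f omits exactly -1.

Omitted value: -1.


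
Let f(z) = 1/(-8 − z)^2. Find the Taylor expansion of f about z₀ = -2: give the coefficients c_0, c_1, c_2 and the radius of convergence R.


Let w = z − z₀, so z = z₀ + w.
Then -8 − z = -8 − (z₀ + w) = (-8 − z₀) − w = -6 − w.
f(z) = 1/(-6 − w)^2 = (1/(-6)^2) · (1 − w/(-6))^{−2}.
By the binomial series (1−u)^{−2} = Σ_{n≥0} C(n+1, 1) u^n for |u|<1, with u = w/(-6):
  c_n = C(n+1, 1) / (-6)^(n+2).
  c_0 = 1/(-6)^2 = 1/36.
  c_1 = 2/(-6)^3 = -1/108.
  c_2 = 3/(-6)^4 = 1/432.
The series is valid for |w/d| < 1, i.e. |z − z₀| < |d|.
Radius of convergence: R = |-8 − z₀| = |-6| = 6 (distance from z₀ to the singularity z = -8).

c_0 = 1/36, c_1 = -1/108, c_2 = 1/432; R = 6.


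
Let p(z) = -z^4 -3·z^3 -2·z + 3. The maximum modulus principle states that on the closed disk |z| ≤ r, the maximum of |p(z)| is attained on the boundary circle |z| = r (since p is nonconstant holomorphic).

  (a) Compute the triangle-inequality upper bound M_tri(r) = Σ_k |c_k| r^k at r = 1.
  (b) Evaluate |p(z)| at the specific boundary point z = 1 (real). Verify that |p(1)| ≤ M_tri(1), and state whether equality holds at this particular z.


Coefficients: c_0 = 3, c_1 = -2, c_2 = 0, c_3 = -3, c_4 = -1. Radius r = 1.
Part (a). Triangle bound: M_tri(r) = Σ_k |c_k| r^k
  = |3|·1^0 + |-2|·1^1 + |0|·1^2 + |-3|·1^3 + |-1|·1^4
  = 3 + 2 + 0 + 3 + 1 = 9.
This bounds M(r) := max_{|z|=r} |p(z)| from above; equality holds iff all terms c_k z^k can be made to align in phase at a single z on |z|=r.
Part (b). At z = 1 (real, on the circle |z| = r):
  p(1) = (3)·1^0 + (-2)·1^1 + (0)·1^2 + (-3)·1^3 + (-1)·1^4 = -3.
  |p(1)| = 3.
Check: |p(1)| = 3 ≤ 9 = M_tri(1). ✓ Equality does not hold at z = 1 (the coefficients have mixed signs, so the terms do not all align in phase there).

M_tri(1) = 9; |p(1)| = 3; equality at z=1: no.


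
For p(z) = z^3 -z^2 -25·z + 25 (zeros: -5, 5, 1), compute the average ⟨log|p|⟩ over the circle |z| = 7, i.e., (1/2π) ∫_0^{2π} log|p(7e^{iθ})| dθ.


Zeros: -5, 1, 5; r = 7.
Inside |z| < r: -5, 1, 5. Outside (|z| ≥ r): ∅.
p(0) = 25, so log|p(0)| = log(25) = 3.2189.
Apply Jensen: I(r) = log|p(0)| + Σ_k log(r/|z_k|), summed over zeros inside |z| < r.
  log(r/|z_k|) for z_k = -5: log(7/5) = 0.3365
  log(r/|z_k|) for z_k = 5: log(7/5) = 0.3365
  log(r/|z_k|) for z_k = 1: log(7/1) = 1.9459
Sum over inside zeros: 2.6189.
I(r) = log|p(0)| + (inside sum) = 3.2189 + 2.6189 = 5.8377.
Closed form (all zeros inside, monic): I(r) = n·log(r) = 3·log(7) = 5.8377. ✓

I(r) ≈ 5.8377.


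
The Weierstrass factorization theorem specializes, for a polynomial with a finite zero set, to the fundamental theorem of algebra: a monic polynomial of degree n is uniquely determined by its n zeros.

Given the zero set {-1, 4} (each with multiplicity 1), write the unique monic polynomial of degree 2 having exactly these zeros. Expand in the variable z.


The polynomial is p(z) = ∏_{α ∈ S} (z − α), where S = {-1, 4}.
Expanding the product yields: p(z) = z^2 -3·z -4.
The resulting polynomial has degree 2 and real coefficients as required.

p(z) = z^2 -3·z -4.


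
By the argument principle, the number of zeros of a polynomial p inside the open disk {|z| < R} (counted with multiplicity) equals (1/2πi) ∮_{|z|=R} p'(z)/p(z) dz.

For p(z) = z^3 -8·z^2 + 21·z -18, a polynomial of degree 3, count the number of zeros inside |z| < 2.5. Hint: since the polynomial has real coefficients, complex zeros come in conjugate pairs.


The zeros of p are: 3, 3, 2.
Their magnitudes are: 3, 3, 2.
Zeros with |z| < R = 2.5: 2.
Count = 1.
By the argument principle, (1/2πi) ∮_{|z|=R} p'(z)/p(z) dz equals exactly this count.

Number of zeros inside |z| < 2.5: 1.


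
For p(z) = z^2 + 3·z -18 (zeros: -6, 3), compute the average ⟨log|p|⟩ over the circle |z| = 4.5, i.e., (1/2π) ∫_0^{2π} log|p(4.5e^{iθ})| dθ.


Zeros: -6, 3; r = 4.5.
Inside |z| < r: 3. Outside (|z| ≥ r): -6.
p(0) = -18, so log|p(0)| = log(18) = 2.8904.
Apply Jensen: I(r) = log|p(0)| + Σ_k log(r/|z_k|), summed over zeros inside |z| < r.
  log(r/|z_k|) for z_k = 3: log(4.5/3) = 0.4055
  Outside zeros (-6) contribute nothing to the Jensen sum.
Sum over inside zeros: 0.4055.
I(r) = log|p(0)| + (inside sum) = 2.8904 + 0.4055 = 3.2958.
Note: since some zeros are outside |z| ≤ r, the simplified n·log(r) form does NOT apply — only the inside zeros contribute.

I(r) ≈ 3.2958.


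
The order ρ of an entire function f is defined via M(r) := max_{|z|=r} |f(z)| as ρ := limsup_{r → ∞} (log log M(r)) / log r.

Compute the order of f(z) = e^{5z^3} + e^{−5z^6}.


Each summand is entire of order 3 and 6 respectively (as in the single-exponential case). The order of a sum is at most the max of the orders, so ρ ≤ 6. For the lower bound: on |z|=r choose arg z so that -5z^6 is real positive; then |e^{-5z^6}| = e^{5r^6} while |e^{5z^3}| ≤ e^{5r^3} = o(e^{5r^6}). So |f| ≥ e^{5r^6}(1 − o(1)) and ρ ≥ 6. Hence ρ = max(3, 6) = 6.
Therefore ρ = 6.

Order ρ = 6.


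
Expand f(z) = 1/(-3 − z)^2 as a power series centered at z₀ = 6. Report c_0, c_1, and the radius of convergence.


Let w = z − z₀, so z = z₀ + w.
Then -3 − z = -3 − (z₀ + w) = (-3 − z₀) − w = -9 − w.
f(z) = 1/(-9 − w)^2 = (1/(-9)^2) · (1 − w/(-9))^{−2}.
By the binomial series (1−u)^{−2} = Σ_{n≥0} C(n+1, 1) u^n for |u|<1, with u = w/(-9):
  c_n = C(n+1, 1) / (-9)^(n+2).
  c_0 = 1/(-9)^2 = 1/81.
  c_1 = 2/(-9)^3 = -2/729.
The series is valid for |w/d| < 1, i.e. |z − z₀| < |d|.
Radius of convergence: R = |-3 − z₀| = |-9| = 9 (distance from z₀ to the singularity z = -3).

c_0 = 1/81, c_1 = -2/729; R = 9.


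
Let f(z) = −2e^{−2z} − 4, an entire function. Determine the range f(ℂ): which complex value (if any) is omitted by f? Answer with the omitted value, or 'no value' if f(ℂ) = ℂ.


Little Picard bounds the complement of f(ℂ) to at most one point.
e^{−2z} is never zero on ℂ, so -2·e^{−2z} takes every value in ℂ ∖ {0}. Adding -4 shifts the range to ℂ ∖ {-4}. Thus f omits exactly the value -4.

Omitted value: -4.


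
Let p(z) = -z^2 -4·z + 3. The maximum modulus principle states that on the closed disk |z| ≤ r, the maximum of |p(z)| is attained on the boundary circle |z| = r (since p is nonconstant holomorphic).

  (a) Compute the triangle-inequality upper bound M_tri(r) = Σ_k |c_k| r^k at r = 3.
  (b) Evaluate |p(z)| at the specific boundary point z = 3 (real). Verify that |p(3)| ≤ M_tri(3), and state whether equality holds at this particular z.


Coefficients: c_0 = 3, c_1 = -4, c_2 = -1. Radius r = 3.
Part (a). Triangle bound: M_tri(r) = Σ_k |c_k| r^k
  = |3|·3^0 + |-4|·3^1 + |-1|·3^2
  = 3 + 12 + 9 = 24.
This bounds M(r) := max_{|z|=r} |p(z)| from above; equality holds iff all terms c_k z^k can be made to align in phase at a single z on |z|=r.
Part (b). At z = 3 (real, on the circle |z| = r):
  p(3) = (3)·3^0 + (-4)·3^1 + (-1)·3^2 = -18.
  |p(3)| = 18.
Check: |p(3)| = 18 ≤ 24 = M_tri(3). ✓ Equality does not hold at z = 3 (the coefficients have mixed signs, so the terms do not all align in phase there).

M_tri(3) = 24; |p(3)| = 18; equality at z=3: no.


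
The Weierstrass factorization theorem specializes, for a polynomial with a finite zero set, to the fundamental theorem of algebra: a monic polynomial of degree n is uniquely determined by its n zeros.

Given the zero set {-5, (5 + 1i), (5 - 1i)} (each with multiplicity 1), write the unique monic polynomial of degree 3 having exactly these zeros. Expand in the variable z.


The polynomial is p(z) = ∏_{α ∈ S} (z − α), where S = {-5, (5 + 1i), (5 - 1i)}.
Expanding the product yields: p(z) = z^3 -5·z^2 -24·z + 130.
Note conjugate pairs combine to real quadratics: (z − (5+1i))(z − (5−1i)) = z² − 10z + 26.
The resulting polynomial has degree 3 and real coefficients as required.

p(z) = z^3 -5·z^2 -24·z + 130.


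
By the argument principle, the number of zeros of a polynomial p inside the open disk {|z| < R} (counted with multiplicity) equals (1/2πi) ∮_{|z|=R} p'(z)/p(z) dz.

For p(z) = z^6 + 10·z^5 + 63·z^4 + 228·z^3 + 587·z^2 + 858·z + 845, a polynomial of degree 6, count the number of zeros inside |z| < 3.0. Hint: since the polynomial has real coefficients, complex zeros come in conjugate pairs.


The zeros of p are: (-2 + 3i), (-2 - 3i), (-1 + 2i), (-1 - 2i), (-2 + 3i), (-2 - 3i).
Their magnitudes are: 3.606, 3.606, 2.236, 2.236, 3.606, 3.606.
Zeros with |z| < R = 3.0: (-1 + 2i), (-1 - 2i).
Count = 2.
By the argument principle, (1/2πi) ∮_{|z|=R} p'(z)/p(z) dz equals exactly this count.

Number of zeros inside |z| < 3.0: 2.


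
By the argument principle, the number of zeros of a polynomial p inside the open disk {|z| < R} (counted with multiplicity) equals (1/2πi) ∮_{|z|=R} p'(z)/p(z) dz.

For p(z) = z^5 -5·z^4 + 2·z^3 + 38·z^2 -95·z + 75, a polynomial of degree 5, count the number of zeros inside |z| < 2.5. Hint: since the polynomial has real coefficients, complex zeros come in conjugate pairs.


The zeros of p are: (2 + 1i), (2 - 1i), (2 + 1i), (2 - 1i), -3.
Their magnitudes are: 2.236, 2.236, 2.236, 2.236, 3.
Zeros with |z| < R = 2.5: (2 + 1i), (2 - 1i), (2 + 1i), (2 - 1i).
Count = 4.
By the argument principle, (1/2πi) ∮_{|z|=R} p'(z)/p(z) dz equals exactly this count.

Number of zeros inside |z| < 2.5: 4.


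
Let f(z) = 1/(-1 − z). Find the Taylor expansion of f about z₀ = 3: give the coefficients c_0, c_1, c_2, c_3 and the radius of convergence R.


Let w = z − z₀, so z = z₀ + w.
Then -1 − z = -1 − (z₀ + w) = (-1 − z₀) − w = -4 − w.
f(z) = 1/(-4 − w) = (1/(-4)) · 1/(1 − w/(-4)) = Σ_{n≥0} w^n / (-4)^(n+1).
So c_n = 1/(-4)^(n+1):
  c_0 = 1/(-4)^1 = -1/4.
  c_1 = 1/(-4)^2 = 1/16.
  c_2 = 1/(-4)^3 = -1/64.
  c_3 = 1/(-4)^4 = 1/256.
The series is valid for |w/d| < 1, i.e. |z − z₀| < |d|.
Radius of convergence: R = |-1 − z₀| = |-4| = 4 (distance from z₀ to the singularity z = -1).

c_0 = -1/4, c_1 = 1/16, c_2 = -1/64, c_3 = 1/256; R = 4.


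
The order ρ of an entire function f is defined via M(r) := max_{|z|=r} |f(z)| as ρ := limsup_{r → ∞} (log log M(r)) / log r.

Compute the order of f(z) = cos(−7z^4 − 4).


Write cos(w) = (e^{iw} ± e^{−iw})/(2 or 2i), so |cos(w)| ≤ e^{|w|}. With w = −7z^4 − 4, |w| ≤ 7r^4 + 4 on |z|=r, giving M(r) ≤ e^{7r^4 + 4} and ρ ≤ 4. For the lower bound, choose z on |z|=r with -7z^4 purely imaginary of modulus 7r^4; then |cos(−7z^4 − 4)| grows like e^{7r^4}/2, so ρ ≥ 4. Hence ρ = 4.
Therefore ρ = 4.

Order ρ = 4.


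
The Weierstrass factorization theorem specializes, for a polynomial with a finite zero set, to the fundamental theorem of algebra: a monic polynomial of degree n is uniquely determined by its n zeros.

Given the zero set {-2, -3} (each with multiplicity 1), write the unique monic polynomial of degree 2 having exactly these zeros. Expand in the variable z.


The polynomial is p(z) = ∏_{α ∈ S} (z − α), where S = {-2, -3}.
Expanding the product yields: p(z) = z^2 + 5·z + 6.
The resulting polynomial has degree 2 and real coefficients as required.

p(z) = z^2 + 5·z + 6.


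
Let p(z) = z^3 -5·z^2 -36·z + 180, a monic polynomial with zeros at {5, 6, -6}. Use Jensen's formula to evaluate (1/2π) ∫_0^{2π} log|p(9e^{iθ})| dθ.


Zeros: -6, 5, 6; r = 9.
Inside |z| < r: -6, 5, 6. Outside (|z| ≥ r): ∅.
p(0) = 180, so log|p(0)| = log(180) = 5.1930.
Apply Jensen: I(r) = log|p(0)| + Σ_k log(r/|z_k|), summed over zeros inside |z| < r.
  log(r/|z_k|) for z_k = 5: log(9/5) = 0.5878
  log(r/|z_k|) for z_k = 6: log(9/6) = 0.4055
  log(r/|z_k|) for z_k = -6: log(9/6) = 0.4055
Sum over inside zeros: 1.3987.
I(r) = log|p(0)| + (inside sum) = 5.1930 + 1.3987 = 6.5917.
Closed form (all zeros inside, monic): I(r) = n·log(r) = 3·log(9) = 6.5917. ✓

I(r) ≈ 6.5917.


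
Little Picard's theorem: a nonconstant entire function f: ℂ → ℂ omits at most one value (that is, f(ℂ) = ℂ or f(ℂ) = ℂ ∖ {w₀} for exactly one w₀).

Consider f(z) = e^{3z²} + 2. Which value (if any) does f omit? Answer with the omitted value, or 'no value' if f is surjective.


Little Picard bounds the complement of f(ℂ) to at most one point.
The exponent g(z) = 3z² is a nonconstant polynomial, hence surjective onto ℂ. So e^{g(z)} takes every value in {e^w : w ∈ ℂ} = ℂ ∖ {0}. Adding 2 shifts the range to ℂ ∖ {2}. f omits exactly 2.

Omitted value: 2.


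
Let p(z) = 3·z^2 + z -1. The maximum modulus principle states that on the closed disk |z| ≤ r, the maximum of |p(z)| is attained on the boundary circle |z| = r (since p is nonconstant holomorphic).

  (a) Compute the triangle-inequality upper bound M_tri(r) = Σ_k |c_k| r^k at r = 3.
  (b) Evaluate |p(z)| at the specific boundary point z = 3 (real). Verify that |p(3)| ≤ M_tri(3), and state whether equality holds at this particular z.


Coefficients: c_0 = -1, c_1 = 1, c_2 = 3. Radius r = 3.
Part (a). Triangle bound: M_tri(r) = Σ_k |c_k| r^k
  = |-1|·3^0 + |1|·3^1 + |3|·3^2
  = 1 + 3 + 27 = 31.
This bounds M(r) := max_{|z|=r} |p(z)| from above; equality holds iff all terms c_k z^k can be made to align in phase at a single z on |z|=r.
Part (b). At z = 3 (real, on the circle |z| = r):
  p(3) = (-1)·3^0 + (1)·3^1 + (3)·3^2 = 29.
  |p(3)| = 29.
Check: |p(3)| = 29 ≤ 31 = M_tri(3). ✓ Equality does not hold at z = 3 (the coefficients have mixed signs, so the terms do not all align in phase there).

M_tri(3) = 31; |p(3)| = 29; equality at z=3: no.


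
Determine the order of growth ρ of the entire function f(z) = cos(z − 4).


cos(w) is a linear combination of e^{iw} and e^{−iw} (or e^w, e^{−w} in the hyperbolic case), so |cos(w)| ≤ e^{|w|}. With w = z − 4, |w| ≤ 1|z| + 4 = 1r + 4 on |z| = r, giving M(r) ≤ e^{1r + 4}, so ρ ≤ 1. On a suitable ray (z = it for sin/cos; z = t for sinh/cosh, t real → ∞), |cos(z − 4)| grows like e^{1|t|}/2, so ρ ≥ 1. Hence ρ = 1.
Therefore ρ = 1.

Order ρ = 1.


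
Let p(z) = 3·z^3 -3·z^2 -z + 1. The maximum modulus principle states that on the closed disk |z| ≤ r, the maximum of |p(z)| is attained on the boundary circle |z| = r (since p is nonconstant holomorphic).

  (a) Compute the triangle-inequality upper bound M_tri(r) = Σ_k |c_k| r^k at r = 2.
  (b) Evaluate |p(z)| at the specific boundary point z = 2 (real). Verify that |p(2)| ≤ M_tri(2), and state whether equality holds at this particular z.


Coefficients: c_0 = 1, c_1 = -1, c_2 = -3, c_3 = 3. Radius r = 2.
Part (a). Triangle bound: M_tri(r) = Σ_k |c_k| r^k
  = |1|·2^0 + |-1|·2^1 + |-3|·2^2 + |3|·2^3
  = 1 + 2 + 12 + 24 = 39.
This bounds M(r) := max_{|z|=r} |p(z)| from above; equality holds iff all terms c_k z^k can be made to align in phase at a single z on |z|=r.
Part (b). At z = 2 (real, on the circle |z| = r):
  p(2) = (1)·2^0 + (-1)·2^1 + (-3)·2^2 + (3)·2^3 = 11.
  |p(2)| = 11.
Check: |p(2)| = 11 ≤ 39 = M_tri(2). ✓ Equality does not hold at z = 2 (the coefficients have mixed signs, so the terms do not all align in phase there).

M_tri(2) = 39; |p(2)| = 11; equality at z=2: no.


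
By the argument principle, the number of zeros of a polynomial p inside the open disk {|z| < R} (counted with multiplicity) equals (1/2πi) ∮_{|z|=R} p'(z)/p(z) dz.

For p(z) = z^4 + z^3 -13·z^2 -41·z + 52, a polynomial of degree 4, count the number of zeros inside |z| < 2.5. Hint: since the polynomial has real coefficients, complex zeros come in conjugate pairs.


The zeros of p are: (-3 + 2i), (-3 - 2i), 1, 4.
Their magnitudes are: 3.606, 3.606, 1, 4.
Zeros with |z| < R = 2.5: 1.
Count = 1.
By the argument principle, (1/2πi) ∮_{|z|=R} p'(z)/p(z) dz equals exactly this count.

Number of zeros inside |z| < 2.5: 1.
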